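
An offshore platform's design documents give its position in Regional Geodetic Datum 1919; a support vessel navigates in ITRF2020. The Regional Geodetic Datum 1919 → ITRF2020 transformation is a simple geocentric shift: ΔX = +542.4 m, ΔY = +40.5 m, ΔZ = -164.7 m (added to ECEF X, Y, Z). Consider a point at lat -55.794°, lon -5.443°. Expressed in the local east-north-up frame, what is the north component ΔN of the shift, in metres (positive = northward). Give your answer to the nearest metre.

The local north axis is (−sin φ cos λ, −sin φ sin λ, cos φ), giving ΔN = 446.554 − 3.177 − 92.589 = 350.79 m.

ΔN = 351 m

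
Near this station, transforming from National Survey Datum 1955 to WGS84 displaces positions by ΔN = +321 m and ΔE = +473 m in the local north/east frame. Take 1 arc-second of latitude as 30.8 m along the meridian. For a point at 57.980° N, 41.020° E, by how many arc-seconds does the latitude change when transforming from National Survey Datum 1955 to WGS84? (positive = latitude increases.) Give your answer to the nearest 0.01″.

1″ of latitude = 30.80 m, so Δφ = 321.0 / 30.80 = 10.422″.

Δφ = 10.42″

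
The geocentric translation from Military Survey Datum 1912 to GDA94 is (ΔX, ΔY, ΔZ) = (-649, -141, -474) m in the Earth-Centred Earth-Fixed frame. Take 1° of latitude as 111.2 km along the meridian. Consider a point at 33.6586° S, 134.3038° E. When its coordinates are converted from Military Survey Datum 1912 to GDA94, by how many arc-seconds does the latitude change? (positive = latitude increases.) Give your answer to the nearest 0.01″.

sin φ = -0.554243, cos φ = 0.832355, sin λ = 0.715646, cos λ = -0.698463.
North component: ΔN = −sin φ cos λ·ΔX − sin φ sin λ·ΔY + cos φ·ΔZ = −(-0.554243)(-0.698463)(-649) − (-0.554243)(0.715646)(-141) + (0.832355)(-474) = -199.22 m.
1° of latitude spans 111200 m, so Δφ = -199.22 / 111200 × 3600 = -6.450″.

Δφ = -6.45″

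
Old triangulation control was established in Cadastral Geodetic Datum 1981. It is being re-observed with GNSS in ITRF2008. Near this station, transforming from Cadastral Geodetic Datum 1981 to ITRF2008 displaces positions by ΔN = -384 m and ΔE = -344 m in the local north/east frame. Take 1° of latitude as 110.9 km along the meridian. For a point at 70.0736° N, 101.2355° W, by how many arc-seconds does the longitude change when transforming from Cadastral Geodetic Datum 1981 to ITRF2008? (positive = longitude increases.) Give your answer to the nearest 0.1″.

At latitude 70.0736°, cos φ = 0.340813.
1° of longitude at this latitude = 110.9 × cos φ = 37.80 km, so Δλ = -344.0 / 37796.1 = -0.0091015° = -32.765″.

Δλ = -32.8″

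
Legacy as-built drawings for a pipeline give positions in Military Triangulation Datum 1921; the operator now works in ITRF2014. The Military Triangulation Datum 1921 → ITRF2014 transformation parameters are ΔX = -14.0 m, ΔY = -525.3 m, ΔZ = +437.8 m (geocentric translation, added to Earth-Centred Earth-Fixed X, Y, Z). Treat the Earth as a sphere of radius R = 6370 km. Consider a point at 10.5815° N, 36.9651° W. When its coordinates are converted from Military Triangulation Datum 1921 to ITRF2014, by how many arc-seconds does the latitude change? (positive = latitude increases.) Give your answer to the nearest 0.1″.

Δφ = 12.1″

sin φ = 0.183634, cos φ = 0.982995, sin λ = -0.601328, cos λ = 0.799002.
North component: ΔN = −sin φ cos λ·ΔX − sin φ sin λ·ΔY + cos φ·ΔZ = −(0.183634)(0.799002)(-14.0) − (0.183634)(-0.601328)(-525.3) + (0.982995)(437.8) = 374.40 m.
1° of latitude spans πR/180 = 111177 m, so Δφ = 374.40 / 111177 × 3600 = 12.123″.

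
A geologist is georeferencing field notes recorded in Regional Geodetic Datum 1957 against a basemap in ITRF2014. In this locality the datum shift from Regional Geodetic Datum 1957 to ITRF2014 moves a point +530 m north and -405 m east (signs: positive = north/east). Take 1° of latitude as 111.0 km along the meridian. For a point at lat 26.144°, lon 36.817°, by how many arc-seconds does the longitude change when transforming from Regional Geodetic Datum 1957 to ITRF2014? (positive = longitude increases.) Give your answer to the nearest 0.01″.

At latitude 26.144°, cos φ = 0.897689.
1° of longitude at this latitude = 111.0 × cos φ = 99.64 km, so Δλ = -405.0 / 99643.5 = -0.0040645° = -14.632″.

Δλ = -14.63″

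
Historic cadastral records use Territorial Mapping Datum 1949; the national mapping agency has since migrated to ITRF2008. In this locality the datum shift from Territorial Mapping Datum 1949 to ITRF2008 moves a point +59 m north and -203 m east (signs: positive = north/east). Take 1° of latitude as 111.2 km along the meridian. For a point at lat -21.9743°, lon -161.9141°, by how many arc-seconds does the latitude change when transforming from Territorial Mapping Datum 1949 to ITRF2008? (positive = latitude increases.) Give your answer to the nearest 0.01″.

1° of latitude = 111.2 km, so Δφ = 59.0 / 111200 = 0.0005306° = 1.910″.

Δφ = 1.91″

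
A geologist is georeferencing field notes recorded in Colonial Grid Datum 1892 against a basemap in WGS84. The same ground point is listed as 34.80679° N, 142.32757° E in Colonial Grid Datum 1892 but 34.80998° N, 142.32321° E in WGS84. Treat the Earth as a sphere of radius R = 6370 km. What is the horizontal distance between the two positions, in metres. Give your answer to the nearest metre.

Δφ = 34.80998° − 34.80679° = +0.00319°; Δλ = 142.32321° − 142.32757° = -0.00436°.
1° along a meridian = πR/180 = 111177 m.
ΔN = Δφ × 111177 = 354.7 m; ΔE = Δλ × 111177 × cos(34.80679°) = -0.00436 × 111177 × 0.821082 = -398.0 m.
Distance = √(ΔE² + ΔN²) = √((-398.0)² + 354.7²) = 533.1 m.

533 m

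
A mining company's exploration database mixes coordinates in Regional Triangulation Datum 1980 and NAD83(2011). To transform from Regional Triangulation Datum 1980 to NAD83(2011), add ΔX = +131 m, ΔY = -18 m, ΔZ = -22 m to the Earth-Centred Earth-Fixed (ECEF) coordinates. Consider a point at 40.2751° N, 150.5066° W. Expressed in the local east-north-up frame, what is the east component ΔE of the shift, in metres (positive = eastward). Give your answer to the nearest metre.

At φ = 40.2751°, λ = -150.5066°: sin φ = 0.646458, cos φ = 0.762949, sin λ = -0.492323, cos λ = -0.870412.
ΔE = −sin λ·ΔX + cos λ·ΔY = −(-0.492323)·(131) + (-0.870412)·(-18) = 80.16 m.

ΔE = 80 m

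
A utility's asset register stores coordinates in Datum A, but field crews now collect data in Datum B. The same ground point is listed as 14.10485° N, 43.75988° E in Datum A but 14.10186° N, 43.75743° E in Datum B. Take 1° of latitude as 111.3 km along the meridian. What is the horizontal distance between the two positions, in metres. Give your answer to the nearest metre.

Δφ = 14.10186° − 14.10485° = -0.00299°; Δλ = 43.75743° − 43.75988° = -0.00245°.
ΔN = Δφ × 111300 = -332.8 m; ΔE = Δλ × 111300 × cos(14.10485°) = -0.00245 × 111300 × 0.969851 = -264.5 m.
Distance = √(ΔE² + ΔN²) = √((-264.5)² + (-332.8)²) = 425.1 m.

425 m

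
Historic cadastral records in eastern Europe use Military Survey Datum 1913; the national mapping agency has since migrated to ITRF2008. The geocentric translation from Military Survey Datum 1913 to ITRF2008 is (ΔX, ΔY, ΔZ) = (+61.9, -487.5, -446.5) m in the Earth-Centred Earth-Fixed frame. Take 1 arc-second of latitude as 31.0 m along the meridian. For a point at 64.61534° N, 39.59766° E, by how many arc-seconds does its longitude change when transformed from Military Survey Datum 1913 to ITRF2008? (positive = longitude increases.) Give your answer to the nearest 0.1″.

sin φ = 0.903450, cos φ = 0.428693, sin λ = 0.637393, cos λ = 0.770539.
East component: ΔE = −sin λ·ΔX + cos λ·ΔY = −(0.637393)(61.9) + (0.770539)(-487.5) = -415.09 m.
1° of latitude spans 3600 × 31.00 = 111600 m; at latitude φ, 1° of longitude spans that × cos φ = 47842.2 m, so Δλ = -415.09 / 47842.2 × 3600 = -31.235″.

Δλ = -31.2″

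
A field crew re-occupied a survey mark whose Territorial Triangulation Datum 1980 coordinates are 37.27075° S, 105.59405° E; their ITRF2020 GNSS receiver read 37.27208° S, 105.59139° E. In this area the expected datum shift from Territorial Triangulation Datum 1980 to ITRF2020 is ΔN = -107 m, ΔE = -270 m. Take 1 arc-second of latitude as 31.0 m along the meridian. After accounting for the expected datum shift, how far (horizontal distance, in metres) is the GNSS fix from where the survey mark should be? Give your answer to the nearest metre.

Observed coordinate differences: Δφ = -0.00133°, Δλ = -0.00266°.
Converting to metres (1° lat = 111600 m, cos φ = 0.795783): observed ΔN = -148.4 m, observed ΔE = -236.2 m.
Subtracting the expected shift leaves a residual of -148.4 − (-107) = -41.4 m north and -236.2 − (-270) = 33.8 m east.
Residual distance = √((-41.4)² + 33.8²) = 53.4 m.

53 m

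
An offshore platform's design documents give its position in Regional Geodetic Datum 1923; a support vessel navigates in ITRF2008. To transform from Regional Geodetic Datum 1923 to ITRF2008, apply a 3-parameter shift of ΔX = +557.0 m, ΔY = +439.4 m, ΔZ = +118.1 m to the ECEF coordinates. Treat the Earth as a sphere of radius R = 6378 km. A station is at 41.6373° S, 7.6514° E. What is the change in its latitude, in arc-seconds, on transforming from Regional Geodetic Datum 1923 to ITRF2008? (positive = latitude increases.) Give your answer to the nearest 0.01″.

Δφ = 15.97″

sin φ = -0.664413, cos φ = 0.747366, sin λ = 0.133146, cos λ = 0.991096.
North component: ΔN = −sin φ cos λ·ΔX − sin φ sin λ·ΔY + cos φ·ΔZ = −(-0.664413)(0.991096)(557.0) − (-0.664413)(0.133146)(439.4) + (0.747366)(118.1) = 493.92 m.
1° of latitude spans πR/180 = 111317 m, so Δφ = 493.92 / 111317 × 3600 = 15.973″.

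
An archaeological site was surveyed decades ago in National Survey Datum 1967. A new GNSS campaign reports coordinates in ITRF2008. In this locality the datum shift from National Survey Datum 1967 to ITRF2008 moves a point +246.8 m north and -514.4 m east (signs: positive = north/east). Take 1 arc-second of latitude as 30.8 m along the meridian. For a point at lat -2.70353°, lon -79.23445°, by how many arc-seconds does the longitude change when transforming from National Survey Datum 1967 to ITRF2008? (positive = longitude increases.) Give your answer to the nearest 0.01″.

Δλ = -16.72″

At latitude -2.70353°, cos φ = 0.998887.
1″ of longitude at this latitude = 30.80 × cos φ = 30.7657 m, so Δλ = -514.4 / 30.7657 = -16.720″.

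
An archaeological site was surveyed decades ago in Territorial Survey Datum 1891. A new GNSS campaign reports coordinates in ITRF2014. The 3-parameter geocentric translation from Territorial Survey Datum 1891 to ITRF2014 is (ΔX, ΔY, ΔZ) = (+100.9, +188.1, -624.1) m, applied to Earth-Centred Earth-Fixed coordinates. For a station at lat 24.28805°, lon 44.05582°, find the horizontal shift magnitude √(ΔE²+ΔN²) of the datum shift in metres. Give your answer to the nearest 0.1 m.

The local east axis at (φ, λ) is (−sin λ, cos λ, 0), so ΔE = −sin(44.05582°)·100.9 + cos(44.05582°)·188.1 = 65.02 m.
The local north axis is (−sin φ cos λ, −sin φ sin λ, cos φ), giving ΔN = -29.826 − 53.800 − 568.860 = -652.49 m.
Horizontal magnitude = √(ΔE² + ΔN²) = √(65.02² + (-652.49)²) = 655.72 m.

655.7 m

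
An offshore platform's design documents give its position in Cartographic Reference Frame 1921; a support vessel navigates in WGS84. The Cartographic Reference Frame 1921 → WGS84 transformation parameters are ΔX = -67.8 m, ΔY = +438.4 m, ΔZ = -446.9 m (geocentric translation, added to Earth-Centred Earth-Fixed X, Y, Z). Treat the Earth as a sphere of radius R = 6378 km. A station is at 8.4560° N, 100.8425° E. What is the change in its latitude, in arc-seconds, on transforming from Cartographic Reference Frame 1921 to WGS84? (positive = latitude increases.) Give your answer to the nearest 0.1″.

Δφ = -16.4″

sin φ = 0.147050, cos φ = 0.989129, sin λ = 0.982148, cos λ = -0.188110.
North component: ΔN = −sin φ cos λ·ΔX − sin φ sin λ·ΔY + cos φ·ΔZ = −(0.147050)(-0.188110)(-67.8) − (0.147050)(0.982148)(438.4) + (0.989129)(-446.9) = -507.23 m.
1° of latitude spans πR/180 = 111317 m, so Δφ = -507.23 / 111317 × 3600 = -16.404″.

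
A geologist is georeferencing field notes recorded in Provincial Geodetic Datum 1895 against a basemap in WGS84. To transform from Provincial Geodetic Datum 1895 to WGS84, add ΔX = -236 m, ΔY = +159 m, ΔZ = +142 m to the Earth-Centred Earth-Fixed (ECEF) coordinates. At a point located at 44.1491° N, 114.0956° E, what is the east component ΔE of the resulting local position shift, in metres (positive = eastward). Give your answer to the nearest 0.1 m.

ΔE = 150.5 m

The local east axis at (φ, λ) is (−sin λ, cos λ, 0), so ΔE = −sin(114.0956°)·(-236) + cos(114.0956°)·159 = 150.52 m.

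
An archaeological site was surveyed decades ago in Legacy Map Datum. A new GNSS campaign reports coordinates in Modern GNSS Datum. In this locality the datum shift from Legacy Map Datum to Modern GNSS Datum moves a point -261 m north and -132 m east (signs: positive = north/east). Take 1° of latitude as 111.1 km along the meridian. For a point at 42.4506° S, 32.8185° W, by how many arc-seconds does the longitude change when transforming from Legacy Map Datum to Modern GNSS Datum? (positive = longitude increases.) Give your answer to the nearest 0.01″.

At latitude -42.4506°, cos φ = 0.737860.
1° of longitude at this latitude = 111.1 × cos φ = 81.98 km, so Δλ = -132.0 / 81976.2 = -0.0016102° = -5.797″.

Δλ = -5.80″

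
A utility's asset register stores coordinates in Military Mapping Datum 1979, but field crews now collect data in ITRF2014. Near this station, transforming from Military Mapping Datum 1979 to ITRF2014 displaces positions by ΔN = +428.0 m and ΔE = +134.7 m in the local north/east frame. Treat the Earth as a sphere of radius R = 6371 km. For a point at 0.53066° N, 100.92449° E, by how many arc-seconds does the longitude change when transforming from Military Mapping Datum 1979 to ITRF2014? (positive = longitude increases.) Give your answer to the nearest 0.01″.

Δλ = 4.36″

At latitude 0.53066°, cos φ = 0.999957.
One radian of longitude at latitude φ spans R cos φ, so Δλ = ΔE / (R cos φ) = 134.7 / (6371000 × 0.999957) = 2.1144e-05 rad = 4.361″.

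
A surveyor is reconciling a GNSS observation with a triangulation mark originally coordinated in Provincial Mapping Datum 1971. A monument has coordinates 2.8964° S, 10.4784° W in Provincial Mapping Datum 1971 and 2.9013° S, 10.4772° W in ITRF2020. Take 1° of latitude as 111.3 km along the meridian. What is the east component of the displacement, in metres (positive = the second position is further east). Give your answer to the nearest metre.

Δφ = -2.9013° − -2.8964° = -0.0049°; Δλ = -10.4772° − -10.4784° = +0.0012°.
ΔN = Δφ × 111300 = -545.4 m; ΔE = Δλ × 111300 × cos(-2.8964°) = +0.0012 × 111300 × 0.998723 = 133.4 m.

ΔE = 133 m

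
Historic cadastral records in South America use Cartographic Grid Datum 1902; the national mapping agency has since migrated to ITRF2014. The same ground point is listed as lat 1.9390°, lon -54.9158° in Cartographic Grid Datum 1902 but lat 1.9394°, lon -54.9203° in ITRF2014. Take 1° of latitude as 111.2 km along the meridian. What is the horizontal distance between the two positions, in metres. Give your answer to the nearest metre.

502 m

Δφ = 1.9394° − 1.9390° = +0.0004°; Δλ = -54.9203° − -54.9158° = -0.0045°.
ΔN = Δφ × 111200 = 44.5 m; ΔE = Δλ × 111200 × cos(1.9390°) = -0.0045 × 111200 × 0.999427 = -500.1 m.
Distance = √(ΔE² + ΔN²) = √((-500.1)² + 44.5²) = 502.1 m.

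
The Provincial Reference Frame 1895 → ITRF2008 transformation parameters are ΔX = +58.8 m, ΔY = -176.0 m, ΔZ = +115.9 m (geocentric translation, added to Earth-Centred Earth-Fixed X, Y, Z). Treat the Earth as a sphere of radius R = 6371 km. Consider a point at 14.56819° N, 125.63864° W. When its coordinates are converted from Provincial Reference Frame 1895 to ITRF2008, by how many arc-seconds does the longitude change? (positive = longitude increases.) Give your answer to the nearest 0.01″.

Δλ = 5.03″

sin φ = 0.251532, cos φ = 0.967849, sin λ = -0.812708, cos λ = -0.582671.
East component: ΔE = −sin λ·ΔX + cos λ·ΔY = −(-0.812708)(58.8) + (-0.582671)(-176.0) = 150.34 m.
1° of latitude spans πR/180 = 111195 m; at latitude φ, 1° of longitude spans that × cos φ = 107619.9 m, so Δλ = 150.34 / 107619.9 × 3600 = 5.029″.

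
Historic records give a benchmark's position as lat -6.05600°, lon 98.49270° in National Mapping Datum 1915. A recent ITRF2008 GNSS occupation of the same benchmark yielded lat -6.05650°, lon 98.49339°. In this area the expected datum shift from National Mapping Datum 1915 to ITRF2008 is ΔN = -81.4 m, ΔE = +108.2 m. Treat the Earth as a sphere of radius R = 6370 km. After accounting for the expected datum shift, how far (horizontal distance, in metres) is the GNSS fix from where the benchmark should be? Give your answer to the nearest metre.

41 m

Observed coordinate differences: Δφ = -0.00050°, Δλ = +0.00069°.
Converting to metres (1° lat = 111177 m, cos φ = 0.994419): observed ΔN = -55.6 m, observed ΔE = 76.3 m.
Subtracting the expected shift leaves a residual of -55.6 − (-81.4) = 25.8 m north and 76.3 − (108.2) = -31.9 m east.
Residual distance = √(25.8² + (-31.9)²) = 41.0 m.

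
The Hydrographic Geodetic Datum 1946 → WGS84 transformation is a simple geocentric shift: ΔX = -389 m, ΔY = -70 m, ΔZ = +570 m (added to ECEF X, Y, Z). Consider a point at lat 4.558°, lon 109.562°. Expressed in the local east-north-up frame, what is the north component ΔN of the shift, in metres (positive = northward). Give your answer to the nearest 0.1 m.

The local north axis is (−sin φ cos λ, −sin φ sin λ, cos φ), giving ΔN = -10.351 + 5.242 + 568.197 = 563.09 m.

ΔN = 563.1 m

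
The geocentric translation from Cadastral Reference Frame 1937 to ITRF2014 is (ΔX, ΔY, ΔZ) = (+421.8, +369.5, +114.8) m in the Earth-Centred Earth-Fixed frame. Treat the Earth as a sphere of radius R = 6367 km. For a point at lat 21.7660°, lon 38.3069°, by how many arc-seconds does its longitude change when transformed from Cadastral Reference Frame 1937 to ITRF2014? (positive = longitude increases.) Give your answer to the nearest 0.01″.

sin φ = 0.370817, cos φ = 0.928706, sin λ = 0.619874, cos λ = 0.784702.
East component: ΔE = −sin λ·ΔX + cos λ·ΔY = −(0.619874)(421.8) + (0.784702)(369.5) = 28.48 m.
1° of latitude spans πR/180 = 111125 m; at latitude φ, 1° of longitude spans that × cos φ = 103202.6 m, so Δλ = 28.48 / 103202.6 × 3600 = 0.994″.

Δλ = 0.99″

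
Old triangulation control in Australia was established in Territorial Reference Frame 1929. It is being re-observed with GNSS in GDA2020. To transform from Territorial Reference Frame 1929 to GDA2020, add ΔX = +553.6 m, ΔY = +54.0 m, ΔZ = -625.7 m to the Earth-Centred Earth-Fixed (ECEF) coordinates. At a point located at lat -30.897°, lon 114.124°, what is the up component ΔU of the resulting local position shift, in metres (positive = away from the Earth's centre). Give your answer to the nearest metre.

At φ = -30.897°, λ = 114.124°: sin φ = -0.513496, cos φ = 0.858092, sin λ = 0.912663, cos λ = -0.408713.
ΔU = cos φ cos λ·ΔX + cos φ sin λ·ΔY + sin φ·ΔZ = (0.858092)(-0.408713)(553.6) + (0.858092)(0.912663)(54.0) + (-0.513496)(-625.7) = 169.43 m.

ΔU = 169 m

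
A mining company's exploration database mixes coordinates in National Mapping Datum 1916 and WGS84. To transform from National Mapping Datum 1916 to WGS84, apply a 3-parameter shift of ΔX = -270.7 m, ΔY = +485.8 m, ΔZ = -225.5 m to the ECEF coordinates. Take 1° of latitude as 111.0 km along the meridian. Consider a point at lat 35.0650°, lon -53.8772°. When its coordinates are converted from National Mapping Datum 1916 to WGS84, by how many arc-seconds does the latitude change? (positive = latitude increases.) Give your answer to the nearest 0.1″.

sin φ = 0.574505, cos φ = 0.818501, sin λ = -0.807755, cos λ = 0.589518.
North component: ΔN = −sin φ cos λ·ΔX − sin φ sin λ·ΔY + cos φ·ΔZ = −(0.574505)(0.589518)(-270.7) − (0.574505)(-0.807755)(485.8) + (0.818501)(-225.5) = 132.55 m.
1° of latitude spans 111000 m, so Δφ = 132.55 / 111000 × 3600 = 4.299″.

Δφ = 4.3″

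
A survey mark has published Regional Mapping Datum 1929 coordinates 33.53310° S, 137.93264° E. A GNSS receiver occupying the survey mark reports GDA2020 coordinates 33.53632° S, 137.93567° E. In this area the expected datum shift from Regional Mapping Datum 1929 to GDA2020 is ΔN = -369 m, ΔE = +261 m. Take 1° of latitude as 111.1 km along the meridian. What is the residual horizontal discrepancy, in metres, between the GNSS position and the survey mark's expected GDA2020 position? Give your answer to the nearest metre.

23 m

Observed coordinate differences: Δφ = -0.00322°, Δλ = +0.00303°.
Converting to metres (1° lat = 111100 m, cos φ = 0.833567): observed ΔN = -357.7 m, observed ΔE = 280.6 m.
Subtracting the expected shift leaves a residual of -357.7 − (-369) = 11.3 m north and 280.6 − (261) = 19.6 m east.
Residual distance = √(11.3² + 19.6²) = 22.6 m.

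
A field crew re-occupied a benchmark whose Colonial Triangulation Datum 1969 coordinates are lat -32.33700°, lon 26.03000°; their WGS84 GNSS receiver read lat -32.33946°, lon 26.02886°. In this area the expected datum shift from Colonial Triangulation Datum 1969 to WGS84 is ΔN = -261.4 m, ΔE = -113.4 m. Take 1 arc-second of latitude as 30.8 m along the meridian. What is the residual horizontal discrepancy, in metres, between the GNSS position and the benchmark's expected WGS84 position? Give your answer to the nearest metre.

13 m

Observed coordinate differences: Δφ = -0.00246°, Δλ = -0.00114°.
Converting to metres (1° lat = 110880 m, cos φ = 0.844917): observed ΔN = -272.8 m, observed ΔE = -106.8 m.
Subtracting the expected shift leaves a residual of -272.8 − (-261.4) = -11.4 m north and -106.8 − (-113.4) = 6.6 m east.
Residual distance = √((-11.4)² + 6.6²) = 13.1 m.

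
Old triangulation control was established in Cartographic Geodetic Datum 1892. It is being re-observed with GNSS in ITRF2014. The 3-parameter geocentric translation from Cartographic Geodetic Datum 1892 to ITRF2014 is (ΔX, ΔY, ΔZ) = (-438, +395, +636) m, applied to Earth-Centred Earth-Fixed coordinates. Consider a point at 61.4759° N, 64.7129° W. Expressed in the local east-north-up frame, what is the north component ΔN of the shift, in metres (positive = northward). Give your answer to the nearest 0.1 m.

ΔN = 781.9 m

At φ = 61.4759°, λ = -64.7129°: sin φ = 0.878616, cos φ = 0.477528, sin λ = -0.904179, cos λ = 0.427154.
ΔN = −sin φ cos λ·ΔX − sin φ sin λ·ΔY + cos φ·ΔZ = −(0.878616)(0.427154)(-438) − (0.878616)(-0.904179)(395) + (0.477528)(636) = 781.89 m.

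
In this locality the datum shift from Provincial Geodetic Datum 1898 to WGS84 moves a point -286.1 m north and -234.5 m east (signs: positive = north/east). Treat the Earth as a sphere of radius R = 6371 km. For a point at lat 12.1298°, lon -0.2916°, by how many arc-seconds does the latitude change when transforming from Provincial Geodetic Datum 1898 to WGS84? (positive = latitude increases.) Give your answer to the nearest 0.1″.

On a sphere of radius R, 1 rad of latitude = R, so Δφ = ΔN / R = -286.1 / 6371000 = -4.4907e-05 rad = -9.263″.

Δφ = -9.3″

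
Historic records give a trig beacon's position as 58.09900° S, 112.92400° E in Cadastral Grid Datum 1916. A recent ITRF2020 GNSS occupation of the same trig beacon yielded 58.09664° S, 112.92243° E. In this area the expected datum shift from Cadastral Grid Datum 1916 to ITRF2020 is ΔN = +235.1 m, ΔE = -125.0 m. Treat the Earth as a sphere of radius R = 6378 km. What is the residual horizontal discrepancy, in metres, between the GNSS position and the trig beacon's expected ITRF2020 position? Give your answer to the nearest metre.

Observed coordinate differences: Δφ = +0.00236°, Δλ = -0.00157°.
Converting to metres (1° lat = 111317 m, cos φ = 0.528453): observed ΔN = 262.7 m, observed ΔE = -92.4 m.
Subtracting the expected shift leaves a residual of 262.7 − (235.1) = 27.6 m north and -92.4 − (-125.0) = 32.6 m east.
Residual distance = √(27.6² + 32.6²) = 42.8 m.

43 m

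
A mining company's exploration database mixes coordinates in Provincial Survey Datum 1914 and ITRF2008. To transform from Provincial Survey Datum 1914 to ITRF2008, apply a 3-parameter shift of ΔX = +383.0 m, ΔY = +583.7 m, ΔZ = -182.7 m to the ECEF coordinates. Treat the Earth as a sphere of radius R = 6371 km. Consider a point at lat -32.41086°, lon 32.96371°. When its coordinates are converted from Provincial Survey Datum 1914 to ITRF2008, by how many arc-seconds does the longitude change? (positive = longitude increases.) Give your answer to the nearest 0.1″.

sin φ = -0.535987, cos φ = 0.844226, sin λ = 0.544108, cos λ = 0.839015.
East component: ΔE = −sin λ·ΔX + cos λ·ΔY = −(0.544108)(383.0) + (0.839015)(583.7) = 281.34 m.
1° of latitude spans πR/180 = 111195 m; at latitude φ, 1° of longitude spans that × cos φ = 93873.7 m, so Δλ = 281.34 / 93873.7 × 3600 = 10.789″.

Δλ = 10.8″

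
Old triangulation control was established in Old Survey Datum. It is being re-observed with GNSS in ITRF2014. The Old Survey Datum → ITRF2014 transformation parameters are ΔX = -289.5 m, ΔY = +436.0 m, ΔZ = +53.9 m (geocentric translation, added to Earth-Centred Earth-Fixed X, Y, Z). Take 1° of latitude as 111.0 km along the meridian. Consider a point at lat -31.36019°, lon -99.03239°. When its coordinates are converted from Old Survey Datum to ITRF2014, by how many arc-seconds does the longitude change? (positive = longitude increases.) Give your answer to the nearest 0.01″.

sin φ = -0.520416, cos φ = 0.853913, sin λ = -0.987600, cos λ = -0.156993.
East component: ΔE = −sin λ·ΔX + cos λ·ΔY = −(-0.987600)(-289.5) + (-0.156993)(436.0) = -354.36 m.
1° of latitude spans 111000 m; at latitude φ, 1° of longitude spans that × cos φ = 94784.3 m, so Δλ = -354.36 / 94784.3 × 3600 = -13.459″.

Δλ = -13.46″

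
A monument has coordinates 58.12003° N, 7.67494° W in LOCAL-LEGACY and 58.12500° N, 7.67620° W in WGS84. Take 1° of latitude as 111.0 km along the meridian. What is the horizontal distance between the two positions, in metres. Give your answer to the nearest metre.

Δφ = 58.12500° − 58.12003° = +0.00497°; Δλ = -7.67620° − -7.67494° = -0.00126°.
ΔN = Δφ × 111000 = 551.7 m; ΔE = Δλ × 111000 × cos(58.12003°) = -0.00126 × 111000 × 0.528142 = -73.9 m.
Distance = √(ΔE² + ΔN²) = √((-73.9)² + 551.7²) = 556.6 m.

557 m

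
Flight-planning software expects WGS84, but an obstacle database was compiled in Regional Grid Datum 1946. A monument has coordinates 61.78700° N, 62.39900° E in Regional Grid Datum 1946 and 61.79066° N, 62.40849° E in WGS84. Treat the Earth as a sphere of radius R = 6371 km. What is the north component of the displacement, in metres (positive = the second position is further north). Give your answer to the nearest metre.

Δφ = 61.79066° − 61.78700° = +0.00366°; Δλ = 62.40849° − 62.39900° = +0.00949°.
1° along a meridian = πR/180 = 111195 m.
ΔN = Δφ × 111195 = 407.0 m; ΔE = Δλ × 111195 × cos(61.78700°) = +0.00949 × 111195 × 0.472751 = 498.9 m.

ΔN = 407 m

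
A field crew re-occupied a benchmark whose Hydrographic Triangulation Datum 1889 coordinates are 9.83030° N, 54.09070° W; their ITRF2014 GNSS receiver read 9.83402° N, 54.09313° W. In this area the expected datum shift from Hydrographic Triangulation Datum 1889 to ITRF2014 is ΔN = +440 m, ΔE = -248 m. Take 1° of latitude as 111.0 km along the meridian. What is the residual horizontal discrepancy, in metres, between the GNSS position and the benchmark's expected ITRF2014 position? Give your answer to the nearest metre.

32 m

Observed coordinate differences: Δφ = +0.00372°, Δλ = -0.00243°.
Converting to metres (1° lat = 111000 m, cos φ = 0.985318): observed ΔN = 412.9 m, observed ΔE = -265.8 m.
Subtracting the expected shift leaves a residual of 412.9 − (440) = -27.1 m north and -265.8 − (-248) = -17.8 m east.
Residual distance = √((-27.1)² + (-17.8)²) = 32.4 m.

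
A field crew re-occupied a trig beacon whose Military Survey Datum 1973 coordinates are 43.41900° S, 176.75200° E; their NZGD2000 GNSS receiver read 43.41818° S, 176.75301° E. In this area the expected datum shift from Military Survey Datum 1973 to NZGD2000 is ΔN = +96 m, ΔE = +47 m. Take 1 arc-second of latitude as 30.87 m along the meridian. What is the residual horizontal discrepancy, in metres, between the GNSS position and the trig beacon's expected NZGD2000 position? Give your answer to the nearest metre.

35 m

Observed coordinate differences: Δφ = +0.00082°, Δλ = +0.00101°.
Converting to metres (1° lat = 111132 m, cos φ = 0.726347): observed ΔN = 91.1 m, observed ΔE = 81.5 m.
Subtracting the expected shift leaves a residual of 91.1 − (96) = -4.9 m north and 81.5 − (47) = 34.5 m east.
Residual distance = √((-4.9)² + 34.5²) = 34.9 m.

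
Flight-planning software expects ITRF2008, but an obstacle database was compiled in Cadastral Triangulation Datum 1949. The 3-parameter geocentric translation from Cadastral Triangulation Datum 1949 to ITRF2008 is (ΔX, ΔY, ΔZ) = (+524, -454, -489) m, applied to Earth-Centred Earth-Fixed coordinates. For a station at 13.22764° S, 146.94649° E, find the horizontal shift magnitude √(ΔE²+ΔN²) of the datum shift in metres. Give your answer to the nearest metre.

The local east axis at (φ, λ) is (−sin λ, cos λ, 0), so ΔE = −sin(146.94649°)·524 + cos(146.94649°)·(-454) = 94.72 m.
The local north axis is (−sin φ cos λ, −sin φ sin λ, cos φ), giving ΔN = -100.497 − 56.661 − 476.026 = -633.18 m.
Horizontal magnitude = √(ΔE² + ΔN²) = √(94.72² + (-633.18)²) = 640.23 m.

640 m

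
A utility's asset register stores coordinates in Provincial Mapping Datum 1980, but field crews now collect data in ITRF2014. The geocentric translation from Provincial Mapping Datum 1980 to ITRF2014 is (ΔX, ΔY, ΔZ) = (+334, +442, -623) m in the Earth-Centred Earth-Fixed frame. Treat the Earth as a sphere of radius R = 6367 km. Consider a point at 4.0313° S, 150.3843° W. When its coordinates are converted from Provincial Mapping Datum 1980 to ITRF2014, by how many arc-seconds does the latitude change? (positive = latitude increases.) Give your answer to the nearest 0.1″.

sin φ = -0.070301, cos φ = 0.997526, sin λ = -0.494180, cos λ = -0.869360.
North component: ΔN = −sin φ cos λ·ΔX − sin φ sin λ·ΔY + cos φ·ΔZ = −(-0.070301)(-0.869360)(334) − (-0.070301)(-0.494180)(442) + (0.997526)(-623) = -657.23 m.
1° of latitude spans πR/180 = 111125 m, so Δφ = -657.23 / 111125 × 3600 = -21.291″.

Δφ = -21.3″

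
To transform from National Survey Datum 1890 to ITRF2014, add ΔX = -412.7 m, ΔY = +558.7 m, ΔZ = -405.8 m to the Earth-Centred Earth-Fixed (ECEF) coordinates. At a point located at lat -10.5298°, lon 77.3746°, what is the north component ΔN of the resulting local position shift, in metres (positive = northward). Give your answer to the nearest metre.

The local north axis is (−sin φ cos λ, −sin φ sin λ, cos φ), giving ΔN = -16.485 + 99.632 − 398.966 = -315.82 m.

ΔN = -316 m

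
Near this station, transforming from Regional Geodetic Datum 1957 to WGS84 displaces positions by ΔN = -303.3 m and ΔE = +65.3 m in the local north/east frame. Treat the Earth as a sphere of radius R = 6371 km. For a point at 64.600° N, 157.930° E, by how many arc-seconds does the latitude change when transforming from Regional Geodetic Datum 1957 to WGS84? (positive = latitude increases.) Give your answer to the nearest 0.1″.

On a sphere of radius R, 1 rad of latitude = R, so Δφ = ΔN / R = -303.3 / 6371000 = -4.7606e-05 rad = -9.820″.

Δφ = -9.8″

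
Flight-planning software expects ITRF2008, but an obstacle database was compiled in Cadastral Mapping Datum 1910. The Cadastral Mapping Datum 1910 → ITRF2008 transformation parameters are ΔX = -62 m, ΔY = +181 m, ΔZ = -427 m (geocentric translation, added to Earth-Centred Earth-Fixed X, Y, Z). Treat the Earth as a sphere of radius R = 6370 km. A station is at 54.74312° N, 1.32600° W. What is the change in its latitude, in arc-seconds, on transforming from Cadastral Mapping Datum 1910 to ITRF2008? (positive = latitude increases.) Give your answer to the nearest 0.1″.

Δφ = -6.2″

sin φ = 0.816572, cos φ = 0.577243, sin λ = -0.023141, cos λ = 0.999732.
North component: ΔN = −sin φ cos λ·ΔX − sin φ sin λ·ΔY + cos φ·ΔZ = −(0.816572)(0.999732)(-62) − (0.816572)(-0.023141)(181) + (0.577243)(-427) = -192.45 m.
1° of latitude spans πR/180 = 111177 m, so Δφ = -192.45 / 111177 × 3600 = -6.232″.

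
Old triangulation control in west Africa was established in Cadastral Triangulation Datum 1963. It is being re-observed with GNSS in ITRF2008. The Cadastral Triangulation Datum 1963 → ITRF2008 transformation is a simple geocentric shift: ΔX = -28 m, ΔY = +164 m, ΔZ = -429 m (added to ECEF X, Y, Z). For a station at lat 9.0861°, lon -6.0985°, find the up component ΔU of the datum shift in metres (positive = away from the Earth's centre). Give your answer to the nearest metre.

At φ = 9.0861°, λ = -6.0985°: sin φ = 0.157919, cos φ = 0.987452, sin λ = -0.106238, cos λ = 0.994341.
ΔU = cos φ cos λ·ΔX + cos φ sin λ·ΔY + sin φ·ΔZ = (0.987452)(0.994341)(-28) + (0.987452)(-0.106238)(164) + (0.157919)(-429) = -112.44 m.

ΔU = -112 m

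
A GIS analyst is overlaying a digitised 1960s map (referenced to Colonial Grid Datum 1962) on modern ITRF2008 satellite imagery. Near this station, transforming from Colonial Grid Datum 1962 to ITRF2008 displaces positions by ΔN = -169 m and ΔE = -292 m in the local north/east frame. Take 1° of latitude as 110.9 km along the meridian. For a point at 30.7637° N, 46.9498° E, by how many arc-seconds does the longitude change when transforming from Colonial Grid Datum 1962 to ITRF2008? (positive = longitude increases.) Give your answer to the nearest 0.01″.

Δλ = -11.03″

At latitude 30.7637°, cos φ = 0.859284.
1° of longitude at this latitude = 110.9 × cos φ = 95.29 km, so Δλ = -292.0 / 95294.6 = -0.0030642° = -11.031″.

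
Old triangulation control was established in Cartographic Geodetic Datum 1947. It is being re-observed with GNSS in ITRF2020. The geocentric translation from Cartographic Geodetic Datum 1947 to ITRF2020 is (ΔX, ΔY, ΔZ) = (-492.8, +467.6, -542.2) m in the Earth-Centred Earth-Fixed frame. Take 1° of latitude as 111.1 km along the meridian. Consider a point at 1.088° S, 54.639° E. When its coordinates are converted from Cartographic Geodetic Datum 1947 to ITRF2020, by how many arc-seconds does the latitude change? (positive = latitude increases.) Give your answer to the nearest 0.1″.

sin φ = -0.018988, cos φ = 0.999820, sin λ = 0.815522, cos λ = 0.578726.
North component: ΔN = −sin φ cos λ·ΔX − sin φ sin λ·ΔY + cos φ·ΔZ = −(-0.018988)(0.578726)(-492.8) − (-0.018988)(0.815522)(467.6) + (0.999820)(-542.2) = -540.28 m.
1° of latitude spans 111100 m, so Δφ = -540.28 / 111100 × 3600 = -17.507″.

Δφ = -17.5″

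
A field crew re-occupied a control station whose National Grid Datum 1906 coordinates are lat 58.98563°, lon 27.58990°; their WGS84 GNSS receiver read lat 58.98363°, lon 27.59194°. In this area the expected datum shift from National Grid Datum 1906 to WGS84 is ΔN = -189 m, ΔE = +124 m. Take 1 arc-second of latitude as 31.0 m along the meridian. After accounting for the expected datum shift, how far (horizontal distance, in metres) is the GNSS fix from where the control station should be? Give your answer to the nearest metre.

35 m

Observed coordinate differences: Δφ = -0.00200°, Δλ = +0.00204°.
Converting to metres (1° lat = 111600 m, cos φ = 0.515253): observed ΔN = -223.2 m, observed ΔE = 117.3 m.
Subtracting the expected shift leaves a residual of -223.2 − (-189) = -34.2 m north and 117.3 − (124) = -6.7 m east.
Residual distance = √((-34.2)² + (-6.7)²) = 34.8 m.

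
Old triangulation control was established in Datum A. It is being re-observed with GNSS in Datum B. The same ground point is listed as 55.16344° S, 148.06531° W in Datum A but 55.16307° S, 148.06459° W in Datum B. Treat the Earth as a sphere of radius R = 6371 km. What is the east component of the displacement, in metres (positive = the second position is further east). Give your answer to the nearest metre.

Δφ = -55.16307° − -55.16344° = +0.00037°; Δλ = -148.06459° − -148.06531° = +0.00072°.
1° along a meridian = πR/180 = 111195 m.
ΔN = Δφ × 111195 = 41.1 m; ΔE = Δλ × 111195 × cos(-55.16344°) = +0.00072 × 111195 × 0.571237 = 45.7 m.

ΔE = 46 m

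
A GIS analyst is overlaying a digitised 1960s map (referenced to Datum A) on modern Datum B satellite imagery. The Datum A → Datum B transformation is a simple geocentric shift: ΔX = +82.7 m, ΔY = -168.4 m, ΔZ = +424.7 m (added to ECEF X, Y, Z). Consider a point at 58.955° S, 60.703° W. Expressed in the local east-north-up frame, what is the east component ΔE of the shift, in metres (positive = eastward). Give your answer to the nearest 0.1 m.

ΔE = -10.3 m

At φ = -58.955°, λ = -60.703°: sin φ = -0.856763, cos φ = 0.515711, sin λ = -0.872095, cos λ = 0.489337.
ΔE = −sin λ·ΔX + cos λ·ΔY = −(-0.872095)·(82.7) + (0.489337)·(-168.4) = -10.28 m.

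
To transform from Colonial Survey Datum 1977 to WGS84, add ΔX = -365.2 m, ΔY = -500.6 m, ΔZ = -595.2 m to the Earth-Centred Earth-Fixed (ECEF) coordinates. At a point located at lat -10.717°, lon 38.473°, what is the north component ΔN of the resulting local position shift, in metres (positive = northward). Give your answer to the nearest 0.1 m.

ΔN = -695.9 m

At φ = -10.717°, λ = 38.473°: sin φ = -0.185958, cos φ = 0.982558, sin λ = 0.622146, cos λ = 0.782901.
ΔN = −sin φ cos λ·ΔX − sin φ sin λ·ΔY + cos φ·ΔZ = −(-0.185958)(0.782901)(-365.2) − (-0.185958)(0.622146)(-500.6) + (0.982558)(-595.2) = -695.90 m.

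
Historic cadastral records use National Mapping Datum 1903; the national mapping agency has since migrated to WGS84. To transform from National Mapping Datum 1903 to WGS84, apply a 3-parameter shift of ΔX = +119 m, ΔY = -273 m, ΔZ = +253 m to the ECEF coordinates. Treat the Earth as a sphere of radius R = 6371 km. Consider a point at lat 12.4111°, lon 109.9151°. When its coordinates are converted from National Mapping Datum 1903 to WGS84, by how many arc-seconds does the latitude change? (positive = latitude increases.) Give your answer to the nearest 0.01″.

Δφ = 10.07″

sin φ = 0.214925, cos φ = 0.976631, sin λ = 0.940198, cos λ = -0.340627.
North component: ΔN = −sin φ cos λ·ΔX − sin φ sin λ·ΔY + cos φ·ΔZ = −(0.214925)(-0.340627)(119) − (0.214925)(0.940198)(-273) + (0.976631)(253) = 310.97 m.
1° of latitude spans πR/180 = 111195 m, so Δφ = 310.97 / 111195 × 3600 = 10.068″.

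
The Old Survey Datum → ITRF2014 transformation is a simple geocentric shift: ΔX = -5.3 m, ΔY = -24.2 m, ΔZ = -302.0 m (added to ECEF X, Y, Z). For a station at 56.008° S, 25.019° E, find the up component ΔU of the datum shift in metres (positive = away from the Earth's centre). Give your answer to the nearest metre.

ΔU = 242 m

The local up (radial) axis is (cos φ cos λ, cos φ sin λ, sin φ), giving ΔU = -2.685 − 5.722 + 250.393 = 241.99 m.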